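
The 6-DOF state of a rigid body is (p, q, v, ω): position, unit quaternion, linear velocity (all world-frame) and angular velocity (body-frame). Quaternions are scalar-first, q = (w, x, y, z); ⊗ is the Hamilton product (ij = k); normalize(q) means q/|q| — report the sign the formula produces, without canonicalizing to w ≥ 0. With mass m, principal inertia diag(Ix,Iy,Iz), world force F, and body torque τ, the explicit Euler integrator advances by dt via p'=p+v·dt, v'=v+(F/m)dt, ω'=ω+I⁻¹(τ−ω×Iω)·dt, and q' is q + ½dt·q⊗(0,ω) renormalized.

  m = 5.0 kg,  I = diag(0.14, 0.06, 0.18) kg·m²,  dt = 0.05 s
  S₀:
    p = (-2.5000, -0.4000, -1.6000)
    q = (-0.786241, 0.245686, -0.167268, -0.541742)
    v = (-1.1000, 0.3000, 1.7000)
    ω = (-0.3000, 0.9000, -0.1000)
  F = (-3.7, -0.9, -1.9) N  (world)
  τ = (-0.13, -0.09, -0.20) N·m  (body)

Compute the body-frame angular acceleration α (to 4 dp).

α = (-0.8514, -1.4800, -1.2311)

ω×(Iω) gyroscopic = (-0.0108, -0.0012, 0.0216)
α = I⁻¹(τ − ω×Iω) = (-0.8514, -1.4800, -1.2311)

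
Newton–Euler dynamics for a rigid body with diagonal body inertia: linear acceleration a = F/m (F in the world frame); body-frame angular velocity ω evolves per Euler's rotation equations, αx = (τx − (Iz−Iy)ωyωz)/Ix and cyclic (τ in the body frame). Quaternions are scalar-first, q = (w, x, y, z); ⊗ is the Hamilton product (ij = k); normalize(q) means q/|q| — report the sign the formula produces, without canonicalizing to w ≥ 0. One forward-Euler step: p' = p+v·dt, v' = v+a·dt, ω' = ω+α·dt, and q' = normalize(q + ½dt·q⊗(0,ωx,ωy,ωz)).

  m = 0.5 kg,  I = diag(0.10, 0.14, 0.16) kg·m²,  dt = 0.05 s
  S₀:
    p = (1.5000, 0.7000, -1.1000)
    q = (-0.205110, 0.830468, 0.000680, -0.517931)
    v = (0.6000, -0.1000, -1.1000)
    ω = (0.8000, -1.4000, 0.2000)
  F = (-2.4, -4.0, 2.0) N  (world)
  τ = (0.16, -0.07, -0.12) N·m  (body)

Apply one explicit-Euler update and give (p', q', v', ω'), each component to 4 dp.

p' = (1.5300, 0.6950, -1.1550)
q' = (-0.2189, 0.8076, -0.0066, -0.5476)
v' = (0.3600, -0.5000, -0.9000)
ω' = (0.8828, -1.4216, 0.1765)

precession coupling ω×(Iω) = (-0.0056, -0.0096, -0.0448)
angular accel α = (1.6560, -0.4314, -0.4700)
ω' = ω + α·dt = (0.8828, -1.4216, 0.1765)
q⊗(0,ω) = (-0.5598362, -0.8890554, -0.2932844, -1.2042212)
q + ½dt·q⊗(0,ω), renormalized = (-0.2189, 0.8076, -0.0066, -0.5476)
a = F/m = (-4.8000, -8.0000, 4.0000)
p' = p + v·dt = (1.5300, 0.6950, -1.1550)
v' = v + a·dt = (0.3600, -0.5000, -0.9000)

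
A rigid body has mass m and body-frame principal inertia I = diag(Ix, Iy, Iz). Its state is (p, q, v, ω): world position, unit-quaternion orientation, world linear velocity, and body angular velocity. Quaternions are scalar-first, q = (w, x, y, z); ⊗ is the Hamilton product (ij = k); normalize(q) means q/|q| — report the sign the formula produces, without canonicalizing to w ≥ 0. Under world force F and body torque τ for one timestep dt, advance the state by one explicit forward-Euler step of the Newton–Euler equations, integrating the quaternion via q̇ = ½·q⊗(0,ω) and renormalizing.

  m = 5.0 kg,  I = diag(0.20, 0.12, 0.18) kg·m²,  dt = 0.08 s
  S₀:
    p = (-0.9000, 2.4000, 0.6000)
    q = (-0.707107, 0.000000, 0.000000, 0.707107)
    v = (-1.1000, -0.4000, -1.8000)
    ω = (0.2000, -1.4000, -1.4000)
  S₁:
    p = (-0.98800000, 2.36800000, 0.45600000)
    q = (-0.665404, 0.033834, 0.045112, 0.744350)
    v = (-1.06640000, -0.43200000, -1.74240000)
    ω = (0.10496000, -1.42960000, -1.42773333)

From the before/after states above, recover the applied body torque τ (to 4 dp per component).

τ = (-0.1200, -0.0500, -0.0400)

rate change Δω = (-0.09504000, -0.02960000, -0.02773333)
precession coupling = (0.1176, -0.0056, 0.0224)
applied torque τ = (-0.1200, -0.0500, -0.0400)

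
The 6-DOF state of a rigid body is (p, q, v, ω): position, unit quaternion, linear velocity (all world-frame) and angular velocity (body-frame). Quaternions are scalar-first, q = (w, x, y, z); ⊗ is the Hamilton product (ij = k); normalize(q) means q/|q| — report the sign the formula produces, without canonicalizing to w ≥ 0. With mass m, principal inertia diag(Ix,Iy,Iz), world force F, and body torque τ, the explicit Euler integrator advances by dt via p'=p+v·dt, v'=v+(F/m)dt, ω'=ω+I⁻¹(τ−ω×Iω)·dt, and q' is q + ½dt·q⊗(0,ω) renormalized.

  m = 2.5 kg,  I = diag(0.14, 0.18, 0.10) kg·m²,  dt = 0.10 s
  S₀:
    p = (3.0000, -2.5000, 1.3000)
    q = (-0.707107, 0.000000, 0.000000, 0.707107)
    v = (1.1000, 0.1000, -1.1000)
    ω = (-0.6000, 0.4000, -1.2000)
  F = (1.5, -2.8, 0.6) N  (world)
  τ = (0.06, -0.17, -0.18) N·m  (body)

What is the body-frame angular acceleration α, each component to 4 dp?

α = (0.1543, -1.1044, -1.7040)

precession coupling ω×(Iω) = (0.0384, 0.0288, -0.0096)
α = I⁻¹(τ − ω×Iω) = (0.1543, -1.1044, -1.7040)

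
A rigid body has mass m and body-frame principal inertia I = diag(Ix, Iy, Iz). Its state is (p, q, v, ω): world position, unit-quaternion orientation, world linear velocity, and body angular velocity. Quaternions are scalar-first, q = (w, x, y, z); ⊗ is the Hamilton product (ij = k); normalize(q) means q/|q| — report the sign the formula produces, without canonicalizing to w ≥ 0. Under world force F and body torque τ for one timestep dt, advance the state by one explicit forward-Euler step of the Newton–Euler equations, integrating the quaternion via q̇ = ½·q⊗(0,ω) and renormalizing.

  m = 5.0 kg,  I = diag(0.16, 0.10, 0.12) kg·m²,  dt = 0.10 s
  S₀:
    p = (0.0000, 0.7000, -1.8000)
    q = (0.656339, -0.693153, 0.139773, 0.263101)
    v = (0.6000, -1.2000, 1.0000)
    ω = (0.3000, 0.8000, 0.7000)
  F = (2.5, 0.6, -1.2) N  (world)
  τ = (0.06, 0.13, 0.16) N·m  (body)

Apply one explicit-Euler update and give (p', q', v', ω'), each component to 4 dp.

a = (0.5000, 0.1200, -0.2400)
p' = p + v·dt = (0.0600, 0.5800, -1.7000)
v' = v + a·dt = (0.6500, -1.1880, 0.9760)
α = I⁻¹(τ − ω×Iω) = (0.3050, 1.2160, 1.4533)
new body rate ω' = (0.3305, 0.9216, 0.8453)
2q̇ = q⊗(0,ω) = (-0.0880432, 0.0842620, 1.0892086, -0.1370170)
updated quaternion q' = (0.6509, -0.6879, 0.1939, 0.2559)

p' = (0.0600, 0.5800, -1.7000)
q' = (0.6509, -0.6879, 0.1939, 0.2559)
v' = (0.6500, -1.1880, 0.9760)
ω' = (0.3305, 0.9216, 0.8453)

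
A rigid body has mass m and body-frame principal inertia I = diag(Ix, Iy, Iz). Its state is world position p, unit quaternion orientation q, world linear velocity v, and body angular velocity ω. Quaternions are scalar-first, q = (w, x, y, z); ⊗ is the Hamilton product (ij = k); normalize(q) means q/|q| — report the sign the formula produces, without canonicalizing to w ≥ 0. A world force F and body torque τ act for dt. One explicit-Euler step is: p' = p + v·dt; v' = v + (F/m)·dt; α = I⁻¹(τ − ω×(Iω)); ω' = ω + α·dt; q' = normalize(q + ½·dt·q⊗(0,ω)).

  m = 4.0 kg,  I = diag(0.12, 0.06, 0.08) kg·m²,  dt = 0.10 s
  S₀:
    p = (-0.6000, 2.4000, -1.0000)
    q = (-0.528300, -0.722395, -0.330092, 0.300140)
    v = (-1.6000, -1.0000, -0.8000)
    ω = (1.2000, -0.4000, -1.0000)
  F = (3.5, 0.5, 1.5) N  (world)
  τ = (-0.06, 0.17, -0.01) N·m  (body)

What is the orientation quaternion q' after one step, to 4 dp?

2q̇ = q⊗(0,ω) = (1.0349772, -0.1838120, -0.1509070, 1.2133684)
updated quaternion q' = (-0.4750, -0.7292, -0.3365, 0.3596)

q' = (-0.4750, -0.7292, -0.3365, 0.3596)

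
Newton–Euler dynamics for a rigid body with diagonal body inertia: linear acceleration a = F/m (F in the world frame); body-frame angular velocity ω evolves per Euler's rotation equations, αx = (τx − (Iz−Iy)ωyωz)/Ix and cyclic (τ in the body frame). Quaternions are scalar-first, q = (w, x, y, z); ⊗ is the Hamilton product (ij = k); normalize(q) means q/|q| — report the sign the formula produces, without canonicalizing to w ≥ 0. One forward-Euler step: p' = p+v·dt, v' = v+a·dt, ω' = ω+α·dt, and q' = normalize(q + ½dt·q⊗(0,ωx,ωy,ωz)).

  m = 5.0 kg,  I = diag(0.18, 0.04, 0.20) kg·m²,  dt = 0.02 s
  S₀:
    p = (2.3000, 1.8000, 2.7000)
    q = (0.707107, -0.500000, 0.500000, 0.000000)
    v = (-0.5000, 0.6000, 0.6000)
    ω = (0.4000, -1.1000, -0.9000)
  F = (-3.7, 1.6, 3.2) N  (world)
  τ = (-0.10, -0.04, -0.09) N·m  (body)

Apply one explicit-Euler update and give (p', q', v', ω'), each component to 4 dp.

gyro term ω×Iω = (0.1584, 0.0072, 0.0616)
(τ − ω×Iω)/I = (-1.4356, -1.1800, -0.7580)
ω' = ω + α·dt = (0.3713, -1.1236, -0.9152)
q⊗(0,ω) = (0.7500000, -0.1671572, -1.2278177, -0.2863963)
q' = normalize(q + ½dt·q⊗(0,ω)) = (0.7145, -0.5016, 0.4877, -0.0029)
p + v·dt = (2.2900, 1.8120, 2.7120)
new velocity v' = (-0.5148, 0.6064, 0.6128)

p' = (2.2900, 1.8120, 2.7120)
q' = (0.7145, -0.5016, 0.4877, -0.0029)
v' = (-0.5148, 0.6064, 0.6128)
ω' = (0.3713, -1.1236, -0.9152)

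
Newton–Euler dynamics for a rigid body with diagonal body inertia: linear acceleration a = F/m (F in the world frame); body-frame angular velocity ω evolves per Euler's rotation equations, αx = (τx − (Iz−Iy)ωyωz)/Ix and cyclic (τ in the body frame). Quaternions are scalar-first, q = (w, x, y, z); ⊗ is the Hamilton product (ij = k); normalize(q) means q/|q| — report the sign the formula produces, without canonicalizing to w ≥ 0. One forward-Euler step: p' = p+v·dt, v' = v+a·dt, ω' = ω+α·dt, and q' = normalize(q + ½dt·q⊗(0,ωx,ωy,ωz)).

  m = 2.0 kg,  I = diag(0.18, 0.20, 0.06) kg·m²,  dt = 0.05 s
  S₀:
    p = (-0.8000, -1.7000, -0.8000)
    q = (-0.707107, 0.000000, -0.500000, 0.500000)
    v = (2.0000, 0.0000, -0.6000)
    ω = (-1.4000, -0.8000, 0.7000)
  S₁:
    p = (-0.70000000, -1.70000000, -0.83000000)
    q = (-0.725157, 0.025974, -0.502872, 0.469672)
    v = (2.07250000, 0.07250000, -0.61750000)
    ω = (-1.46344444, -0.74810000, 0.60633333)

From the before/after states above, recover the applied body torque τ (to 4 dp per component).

τ = (-0.1500, 0.0900, -0.0900)

Δω = ω₁−ω₀ = (-0.06344444, 0.05190000, -0.09366667)
I·α + gyro = (-0.1500, 0.0900, -0.0900)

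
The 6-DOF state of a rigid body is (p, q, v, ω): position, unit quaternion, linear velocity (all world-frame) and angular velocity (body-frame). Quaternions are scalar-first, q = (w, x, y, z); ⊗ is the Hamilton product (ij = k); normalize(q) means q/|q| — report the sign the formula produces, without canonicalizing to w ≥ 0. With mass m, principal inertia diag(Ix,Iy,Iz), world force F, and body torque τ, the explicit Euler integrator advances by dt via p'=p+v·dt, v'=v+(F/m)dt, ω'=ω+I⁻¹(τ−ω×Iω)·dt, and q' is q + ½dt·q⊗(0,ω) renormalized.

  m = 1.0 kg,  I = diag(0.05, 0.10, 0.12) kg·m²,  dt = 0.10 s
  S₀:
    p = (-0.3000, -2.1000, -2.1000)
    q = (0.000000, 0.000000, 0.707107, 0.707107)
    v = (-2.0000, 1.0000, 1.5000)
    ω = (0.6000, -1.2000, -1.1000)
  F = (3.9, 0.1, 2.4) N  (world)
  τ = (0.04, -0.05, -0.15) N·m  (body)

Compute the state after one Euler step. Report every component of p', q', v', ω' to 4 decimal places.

new position p' = (-0.5000, -2.0000, -1.9500)
new velocity v' = (-1.6100, 1.0100, 1.7400)
precession coupling ω×(Iω) = (0.0264, 0.0462, -0.0360)
angular accel α = (0.2720, -0.9620, -0.9500)
new body rate ω' = (0.6272, -1.2962, -1.1950)
Hamilton product q⊗(0,ω) = (1.6263461, 0.0707107, 0.4242642, -0.4242642)
q' = normalize(q + ½dt·q⊗(0,ω)) = (0.0810, 0.0035, 0.7256, 0.6833)

p' = (-0.5000, -2.0000, -1.9500)
q' = (0.0810, 0.0035, 0.7256, 0.6833)
v' = (-1.6100, 1.0100, 1.7400)
ω' = (0.6272, -1.2962, -1.1950)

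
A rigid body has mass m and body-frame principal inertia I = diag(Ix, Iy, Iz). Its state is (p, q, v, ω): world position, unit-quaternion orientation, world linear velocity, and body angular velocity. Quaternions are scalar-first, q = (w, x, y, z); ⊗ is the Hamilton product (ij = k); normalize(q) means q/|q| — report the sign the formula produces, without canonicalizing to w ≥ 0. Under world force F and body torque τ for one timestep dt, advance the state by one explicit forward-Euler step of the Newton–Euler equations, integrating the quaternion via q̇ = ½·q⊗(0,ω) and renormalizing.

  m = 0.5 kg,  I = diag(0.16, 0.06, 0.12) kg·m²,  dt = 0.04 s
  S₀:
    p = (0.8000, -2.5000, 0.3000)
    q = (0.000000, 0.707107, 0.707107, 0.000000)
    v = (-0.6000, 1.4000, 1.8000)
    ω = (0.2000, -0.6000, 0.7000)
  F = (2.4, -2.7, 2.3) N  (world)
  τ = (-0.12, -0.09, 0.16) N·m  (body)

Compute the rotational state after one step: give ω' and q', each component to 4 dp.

ω' = (0.1763, -0.6637, 0.7493)
q' = (0.0057, 0.7169, 0.6971, -0.0113)

gyro term ω×Iω = (-0.0252, 0.0056, 0.0120)
angular accel α = (-0.5925, -1.5933, 1.2333)
ω + α·dt = (0.1763, -0.6637, 0.7493)
Hamilton product q⊗(0,ω) = (0.2828428, 0.4949749, -0.4949749, -0.5656856)
q' = normalize(q + ½dt·q⊗(0,ω)) = (0.0057, 0.7169, 0.6971, -0.0113)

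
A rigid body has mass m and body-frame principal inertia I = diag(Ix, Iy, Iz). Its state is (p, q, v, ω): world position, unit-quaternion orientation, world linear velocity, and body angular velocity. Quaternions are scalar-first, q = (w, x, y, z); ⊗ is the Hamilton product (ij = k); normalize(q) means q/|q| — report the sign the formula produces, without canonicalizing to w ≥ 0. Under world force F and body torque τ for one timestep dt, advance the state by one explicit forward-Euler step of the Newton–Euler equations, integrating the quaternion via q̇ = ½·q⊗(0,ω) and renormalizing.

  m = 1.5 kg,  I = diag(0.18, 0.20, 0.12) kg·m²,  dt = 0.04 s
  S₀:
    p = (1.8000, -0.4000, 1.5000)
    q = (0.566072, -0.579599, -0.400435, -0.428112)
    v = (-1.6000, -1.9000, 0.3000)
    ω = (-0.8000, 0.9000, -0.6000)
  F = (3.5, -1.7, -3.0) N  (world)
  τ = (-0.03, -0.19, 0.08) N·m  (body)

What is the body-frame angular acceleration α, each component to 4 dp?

ω×(Iω) gyroscopic = (0.0432, 0.0288, -0.0144)
angular accel α = (-0.4067, -1.0940, 0.7867)

α = (-0.4067, -1.0940, 0.7867)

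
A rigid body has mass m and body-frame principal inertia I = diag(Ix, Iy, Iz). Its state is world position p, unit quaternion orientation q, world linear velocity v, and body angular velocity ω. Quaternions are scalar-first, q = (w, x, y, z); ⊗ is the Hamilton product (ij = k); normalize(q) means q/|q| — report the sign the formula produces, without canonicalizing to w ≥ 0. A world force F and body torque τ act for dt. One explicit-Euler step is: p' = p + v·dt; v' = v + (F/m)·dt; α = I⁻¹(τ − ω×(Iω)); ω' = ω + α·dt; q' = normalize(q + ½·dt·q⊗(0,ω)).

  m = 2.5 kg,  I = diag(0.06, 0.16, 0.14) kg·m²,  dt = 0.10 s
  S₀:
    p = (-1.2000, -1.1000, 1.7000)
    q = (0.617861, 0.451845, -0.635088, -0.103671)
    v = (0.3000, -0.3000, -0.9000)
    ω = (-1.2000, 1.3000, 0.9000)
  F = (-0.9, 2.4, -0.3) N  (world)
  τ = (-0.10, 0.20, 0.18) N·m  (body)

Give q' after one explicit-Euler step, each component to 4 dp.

q⊗(0,ω) = (1.4611323, -1.1782401, 0.5209640, 0.3813678)
updated quaternion q' = (0.6875, 0.3910, -0.6061, -0.0842)

q' = (0.6875, 0.3910, -0.6061, -0.0842)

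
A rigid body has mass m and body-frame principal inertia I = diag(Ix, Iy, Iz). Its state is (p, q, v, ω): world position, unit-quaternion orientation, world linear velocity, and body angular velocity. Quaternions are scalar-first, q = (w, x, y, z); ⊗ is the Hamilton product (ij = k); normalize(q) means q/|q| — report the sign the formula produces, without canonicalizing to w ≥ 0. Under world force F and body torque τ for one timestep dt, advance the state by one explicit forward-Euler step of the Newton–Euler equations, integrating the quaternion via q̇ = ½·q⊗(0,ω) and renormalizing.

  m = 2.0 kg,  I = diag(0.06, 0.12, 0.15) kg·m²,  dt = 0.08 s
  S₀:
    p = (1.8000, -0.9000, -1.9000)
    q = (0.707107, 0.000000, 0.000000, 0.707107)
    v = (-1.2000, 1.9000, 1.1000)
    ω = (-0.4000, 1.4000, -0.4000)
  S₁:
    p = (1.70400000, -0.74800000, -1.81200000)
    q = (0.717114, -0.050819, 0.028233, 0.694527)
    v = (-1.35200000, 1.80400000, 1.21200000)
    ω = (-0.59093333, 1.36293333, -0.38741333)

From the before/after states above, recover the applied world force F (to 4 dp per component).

Δv = v₁−v₀ = (-0.15200000, -0.09600000, 0.11200000)
applied force F = (-3.8000, -2.4000, 2.8000)

F = (-3.8000, -2.4000, 2.8000)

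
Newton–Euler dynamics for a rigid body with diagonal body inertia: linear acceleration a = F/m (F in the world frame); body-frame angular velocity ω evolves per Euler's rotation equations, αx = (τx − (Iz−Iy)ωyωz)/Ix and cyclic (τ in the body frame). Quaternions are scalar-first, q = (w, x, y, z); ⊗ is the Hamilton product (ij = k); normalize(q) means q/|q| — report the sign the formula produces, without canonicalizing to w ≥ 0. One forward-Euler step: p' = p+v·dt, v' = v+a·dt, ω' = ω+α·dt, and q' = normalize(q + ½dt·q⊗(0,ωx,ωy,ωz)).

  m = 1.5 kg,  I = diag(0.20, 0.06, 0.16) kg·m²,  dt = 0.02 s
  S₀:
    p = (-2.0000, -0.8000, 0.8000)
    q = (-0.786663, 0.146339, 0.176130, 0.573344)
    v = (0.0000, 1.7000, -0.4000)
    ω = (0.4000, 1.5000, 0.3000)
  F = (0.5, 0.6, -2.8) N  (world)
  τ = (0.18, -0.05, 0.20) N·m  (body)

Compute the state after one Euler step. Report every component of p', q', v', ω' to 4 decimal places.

p' = (-2.0000, -0.7660, 0.7920)
q' = (-0.7915, 0.1351, 0.1662, 0.5724)
v' = (0.0067, 1.7080, -0.4373)
ω' = (0.4135, 1.4817, 0.3355)

linear accel F/m = (0.3333, 0.4000, -1.8667)
new position p' = (-2.0000, -0.7660, 0.7920)
v' = v + a·dt = (0.0067, 1.7080, -0.4373)
precession coupling ω×(Iω) = (0.0450, 0.0048, -0.0840)
(τ − ω×Iω)/I = (0.6750, -0.9133, 1.7750)
new body rate ω' = (0.4135, 1.4817, 0.3355)
2q̇ = q⊗(0,ω) = (-0.4947338, -1.1218422, -0.9945586, -0.0869424)
q' = normalize(q + ½dt·q⊗(0,ω)) = (-0.7915, 0.1351, 0.1662, 0.5724)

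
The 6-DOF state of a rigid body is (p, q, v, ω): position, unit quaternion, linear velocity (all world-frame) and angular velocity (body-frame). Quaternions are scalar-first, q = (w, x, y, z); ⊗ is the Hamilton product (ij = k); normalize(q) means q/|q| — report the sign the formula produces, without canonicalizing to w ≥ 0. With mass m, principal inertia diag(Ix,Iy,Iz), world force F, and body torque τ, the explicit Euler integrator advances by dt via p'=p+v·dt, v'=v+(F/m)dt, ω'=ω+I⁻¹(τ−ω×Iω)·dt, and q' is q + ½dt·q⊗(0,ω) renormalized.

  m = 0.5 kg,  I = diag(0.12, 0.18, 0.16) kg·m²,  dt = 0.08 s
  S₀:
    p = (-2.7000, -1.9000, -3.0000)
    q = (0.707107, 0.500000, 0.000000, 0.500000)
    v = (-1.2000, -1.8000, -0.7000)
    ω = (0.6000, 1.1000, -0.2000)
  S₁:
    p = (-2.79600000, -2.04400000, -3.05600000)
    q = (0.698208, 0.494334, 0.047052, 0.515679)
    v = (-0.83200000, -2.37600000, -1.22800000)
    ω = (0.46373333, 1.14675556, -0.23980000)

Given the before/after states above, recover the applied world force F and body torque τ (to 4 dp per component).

F = (2.3000, -3.6000, -3.3000)
τ = (-0.2000, 0.1100, -0.0400)

ω₁ − ω₀ = (-0.13626667, 0.04675556, -0.03980000)
precession coupling = (0.0044, 0.0048, 0.0396)
I·α + gyro = (-0.2000, 0.1100, -0.0400)
Δv = v₁−v₀ = (0.36800000, -0.57600000, -0.52800000)
m·(v₁−v₀)/dt = (2.3000, -3.6000, -3.3000)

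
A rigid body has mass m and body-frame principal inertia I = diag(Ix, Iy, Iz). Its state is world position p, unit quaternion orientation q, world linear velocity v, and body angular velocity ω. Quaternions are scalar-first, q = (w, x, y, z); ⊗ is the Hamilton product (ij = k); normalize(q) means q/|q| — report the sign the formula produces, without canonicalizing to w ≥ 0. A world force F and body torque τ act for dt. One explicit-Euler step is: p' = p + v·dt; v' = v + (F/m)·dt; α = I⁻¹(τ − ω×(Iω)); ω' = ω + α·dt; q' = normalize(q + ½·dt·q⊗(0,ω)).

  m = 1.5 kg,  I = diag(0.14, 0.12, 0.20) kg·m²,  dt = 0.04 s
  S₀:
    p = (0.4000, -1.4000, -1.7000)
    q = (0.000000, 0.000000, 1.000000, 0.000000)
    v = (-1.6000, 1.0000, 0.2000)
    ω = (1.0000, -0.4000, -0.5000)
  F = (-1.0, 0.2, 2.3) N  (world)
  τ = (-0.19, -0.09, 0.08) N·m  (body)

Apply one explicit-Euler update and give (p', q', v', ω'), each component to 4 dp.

p' = (0.3360, -1.3600, -1.6920)
q' = (0.0080, -0.0100, 0.9997, -0.0200)
v' = (-1.6267, 1.0053, 0.2613)
ω' = (0.9411, -0.4400, -0.4856)

a = F/m = (-0.6667, 0.1333, 1.5333)
p + v·dt = (0.3360, -1.3600, -1.6920)
v + (F/m)dt = (-1.6267, 1.0053, 0.2613)
gyro term ω×Iω = (0.0160, 0.0300, 0.0080)
angular accel α = (-1.4714, -1.0000, 0.3600)
ω' = ω + α·dt = (0.9411, -0.4400, -0.4856)
q⊗(0,ω) = (0.4000000, -0.5000000, 0.0000000, -1.0000000)
updated quaternion q' = (0.0080, -0.0100, 0.9997, -0.0200)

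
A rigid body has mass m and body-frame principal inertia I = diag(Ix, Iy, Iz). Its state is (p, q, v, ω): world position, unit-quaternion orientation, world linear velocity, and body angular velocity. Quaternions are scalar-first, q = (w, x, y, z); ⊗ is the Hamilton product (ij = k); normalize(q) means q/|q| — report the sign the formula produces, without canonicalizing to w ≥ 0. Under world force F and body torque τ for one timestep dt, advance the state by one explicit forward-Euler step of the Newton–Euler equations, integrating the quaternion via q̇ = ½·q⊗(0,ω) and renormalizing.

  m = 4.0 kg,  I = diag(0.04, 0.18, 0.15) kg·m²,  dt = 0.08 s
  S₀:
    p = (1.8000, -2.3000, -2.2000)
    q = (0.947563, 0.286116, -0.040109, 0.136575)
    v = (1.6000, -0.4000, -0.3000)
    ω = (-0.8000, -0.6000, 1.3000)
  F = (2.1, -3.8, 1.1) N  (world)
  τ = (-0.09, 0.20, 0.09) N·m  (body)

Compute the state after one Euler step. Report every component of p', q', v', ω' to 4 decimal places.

p + v·dt = (1.9280, -2.3320, -2.2240)
v' = v + a·dt = (1.6420, -0.4760, -0.2780)
gyro term ω×Iω = (0.0234, 0.1144, 0.0672)
angular accel α = (-2.8350, 0.4756, 0.1520)
ω' = ω + α·dt = (-1.0268, -0.5620, 1.3122)
q⊗(0,ω) = (0.0272799, -0.7282471, -1.0497486, 1.0280751)
updated quaternion q' = (0.9466, 0.2564, -0.0819, 0.1773)

p' = (1.9280, -2.3320, -2.2240)
q' = (0.9466, 0.2564, -0.0819, 0.1773)
v' = (1.6420, -0.4760, -0.2780)
ω' = (-1.0268, -0.5620, 1.3122)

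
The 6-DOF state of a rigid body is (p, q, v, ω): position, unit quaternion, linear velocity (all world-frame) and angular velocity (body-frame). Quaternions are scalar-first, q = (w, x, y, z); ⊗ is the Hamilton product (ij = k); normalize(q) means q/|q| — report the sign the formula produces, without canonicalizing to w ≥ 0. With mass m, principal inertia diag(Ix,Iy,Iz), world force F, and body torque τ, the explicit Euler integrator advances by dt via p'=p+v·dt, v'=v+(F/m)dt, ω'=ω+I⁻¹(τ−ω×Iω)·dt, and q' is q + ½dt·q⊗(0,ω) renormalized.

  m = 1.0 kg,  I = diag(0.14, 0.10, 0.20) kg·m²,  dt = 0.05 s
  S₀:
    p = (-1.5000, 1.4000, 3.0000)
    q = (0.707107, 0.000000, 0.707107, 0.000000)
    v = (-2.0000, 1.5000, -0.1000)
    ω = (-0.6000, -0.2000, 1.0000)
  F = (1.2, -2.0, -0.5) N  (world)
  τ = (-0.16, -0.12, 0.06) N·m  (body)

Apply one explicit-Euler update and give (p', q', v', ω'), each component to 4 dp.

new position p' = (-1.6000, 1.4750, 2.9950)
new velocity v' = (-1.9400, 1.4000, -0.1250)
ω×(Iω) gyroscopic = (-0.0200, 0.0360, -0.0048)
angular accel α = (-1.0000, -1.5600, 0.3240)
ω' = ω + α·dt = (-0.6500, -0.2780, 1.0162)
Hamilton product q⊗(0,ω) = (0.1414214, 0.2828428, -0.1414214, 1.1313712)
q' = normalize(q + ½dt·q⊗(0,ω)) = (0.7103, 0.0071, 0.7033, 0.0283)

p' = (-1.6000, 1.4750, 2.9950)
q' = (0.7103, 0.0071, 0.7033, 0.0283)
v' = (-1.9400, 1.4000, -0.1250)
ω' = (-0.6500, -0.2780, 1.0162)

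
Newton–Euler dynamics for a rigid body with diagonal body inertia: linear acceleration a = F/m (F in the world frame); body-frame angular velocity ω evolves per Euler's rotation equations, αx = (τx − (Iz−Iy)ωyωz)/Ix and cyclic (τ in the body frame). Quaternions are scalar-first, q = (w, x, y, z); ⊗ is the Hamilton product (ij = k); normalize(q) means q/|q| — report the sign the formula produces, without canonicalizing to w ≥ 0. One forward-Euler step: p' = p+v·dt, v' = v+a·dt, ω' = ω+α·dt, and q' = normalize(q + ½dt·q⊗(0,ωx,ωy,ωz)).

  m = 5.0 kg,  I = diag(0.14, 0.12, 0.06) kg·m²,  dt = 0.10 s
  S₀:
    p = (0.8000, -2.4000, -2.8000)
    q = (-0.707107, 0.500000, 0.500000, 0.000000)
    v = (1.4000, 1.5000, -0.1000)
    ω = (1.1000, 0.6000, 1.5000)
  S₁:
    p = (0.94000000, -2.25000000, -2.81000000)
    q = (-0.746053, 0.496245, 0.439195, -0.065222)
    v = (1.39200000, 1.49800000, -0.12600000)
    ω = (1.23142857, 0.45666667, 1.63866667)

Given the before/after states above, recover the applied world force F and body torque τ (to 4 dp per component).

F = (-0.4000, -0.1000, -1.3000)
τ = (0.1300, -0.0400, 0.0700)

Δv = v₁−v₀ = (-0.00800000, -0.00200000, -0.02600000)
F = m·Δv/dt = (-0.4000, -0.1000, -1.3000)
rate change Δω = (0.13142857, -0.14333333, 0.13866667)
precession coupling = (-0.0540, 0.1320, -0.0132)
I·α + gyro = (0.1300, -0.0400, 0.0700)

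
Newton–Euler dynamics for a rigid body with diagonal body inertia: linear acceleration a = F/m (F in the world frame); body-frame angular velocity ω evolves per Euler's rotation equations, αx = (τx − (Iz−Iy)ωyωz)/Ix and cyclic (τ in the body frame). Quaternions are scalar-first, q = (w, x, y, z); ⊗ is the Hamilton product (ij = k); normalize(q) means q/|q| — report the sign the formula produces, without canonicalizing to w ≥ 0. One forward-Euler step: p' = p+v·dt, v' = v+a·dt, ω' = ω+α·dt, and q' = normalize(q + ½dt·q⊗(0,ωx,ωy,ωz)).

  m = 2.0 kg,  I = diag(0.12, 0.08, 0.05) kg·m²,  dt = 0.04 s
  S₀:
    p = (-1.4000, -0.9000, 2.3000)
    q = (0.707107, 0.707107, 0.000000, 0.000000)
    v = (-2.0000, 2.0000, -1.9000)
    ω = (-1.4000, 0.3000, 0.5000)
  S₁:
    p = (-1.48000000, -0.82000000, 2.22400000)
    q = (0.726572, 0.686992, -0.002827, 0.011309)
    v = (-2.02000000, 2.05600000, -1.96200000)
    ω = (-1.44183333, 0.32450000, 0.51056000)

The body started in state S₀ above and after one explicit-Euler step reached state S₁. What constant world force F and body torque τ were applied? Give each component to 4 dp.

F = (-1.0000, 2.8000, -3.1000)
τ = (-0.1300, 0.0000, 0.0300)

rate change Δω = (-0.04183333, 0.02450000, 0.01056000)
ω₀×(Iω₀) = (-0.0045, -0.0490, 0.0168)
I·α + gyro = (-0.1300, 0.0000, 0.0300)
v₁ − v₀ = (-0.02000000, 0.05600000, -0.06200000)
F = m·Δv/dt = (-1.0000, 2.8000, -3.1000)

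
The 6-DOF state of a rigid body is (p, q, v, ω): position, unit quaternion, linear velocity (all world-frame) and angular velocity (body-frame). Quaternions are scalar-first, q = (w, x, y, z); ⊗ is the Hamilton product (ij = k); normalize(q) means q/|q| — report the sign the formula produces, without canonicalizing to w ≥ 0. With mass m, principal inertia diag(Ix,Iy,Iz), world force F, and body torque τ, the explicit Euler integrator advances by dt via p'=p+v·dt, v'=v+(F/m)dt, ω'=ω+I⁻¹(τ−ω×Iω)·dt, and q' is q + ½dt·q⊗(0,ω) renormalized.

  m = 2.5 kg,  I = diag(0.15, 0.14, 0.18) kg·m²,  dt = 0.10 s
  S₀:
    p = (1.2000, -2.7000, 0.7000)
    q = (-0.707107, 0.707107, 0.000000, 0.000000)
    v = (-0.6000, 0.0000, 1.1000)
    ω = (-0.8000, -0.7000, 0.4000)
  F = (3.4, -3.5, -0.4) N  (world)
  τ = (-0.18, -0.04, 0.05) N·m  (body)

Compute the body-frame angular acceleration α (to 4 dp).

gyro term ω×Iω = (-0.0112, 0.0096, -0.0056)
angular accel α = (-1.1253, -0.3543, 0.3089)

α = (-1.1253, -0.3543, 0.3089)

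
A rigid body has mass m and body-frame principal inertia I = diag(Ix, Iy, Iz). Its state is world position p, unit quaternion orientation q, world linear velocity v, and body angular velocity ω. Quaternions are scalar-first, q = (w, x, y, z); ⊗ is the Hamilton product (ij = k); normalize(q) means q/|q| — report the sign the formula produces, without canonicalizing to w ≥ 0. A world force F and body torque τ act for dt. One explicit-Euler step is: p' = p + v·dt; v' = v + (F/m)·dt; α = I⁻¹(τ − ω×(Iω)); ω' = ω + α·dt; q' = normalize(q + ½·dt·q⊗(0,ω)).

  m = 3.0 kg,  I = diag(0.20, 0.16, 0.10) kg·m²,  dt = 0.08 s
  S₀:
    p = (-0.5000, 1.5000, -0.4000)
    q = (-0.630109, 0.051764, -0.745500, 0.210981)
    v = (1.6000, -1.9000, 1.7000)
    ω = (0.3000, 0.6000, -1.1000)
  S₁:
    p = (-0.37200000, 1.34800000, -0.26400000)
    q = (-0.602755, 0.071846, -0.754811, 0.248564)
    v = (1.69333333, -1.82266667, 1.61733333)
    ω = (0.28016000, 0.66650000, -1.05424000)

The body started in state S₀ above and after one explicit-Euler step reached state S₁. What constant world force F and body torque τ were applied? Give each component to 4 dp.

v₁ − v₀ = (0.09333333, 0.07733333, -0.08266667)
applied force F = (3.5000, 2.9000, -3.1000)
Δω = ω₁−ω₀ = (-0.01984000, 0.06650000, 0.04576000)
precession coupling = (0.0396, -0.0330, -0.0072)
applied torque τ = (-0.0100, 0.1000, 0.0500)

F = (3.5000, 2.9000, -3.1000)
τ = (-0.0100, 0.1000, 0.0500)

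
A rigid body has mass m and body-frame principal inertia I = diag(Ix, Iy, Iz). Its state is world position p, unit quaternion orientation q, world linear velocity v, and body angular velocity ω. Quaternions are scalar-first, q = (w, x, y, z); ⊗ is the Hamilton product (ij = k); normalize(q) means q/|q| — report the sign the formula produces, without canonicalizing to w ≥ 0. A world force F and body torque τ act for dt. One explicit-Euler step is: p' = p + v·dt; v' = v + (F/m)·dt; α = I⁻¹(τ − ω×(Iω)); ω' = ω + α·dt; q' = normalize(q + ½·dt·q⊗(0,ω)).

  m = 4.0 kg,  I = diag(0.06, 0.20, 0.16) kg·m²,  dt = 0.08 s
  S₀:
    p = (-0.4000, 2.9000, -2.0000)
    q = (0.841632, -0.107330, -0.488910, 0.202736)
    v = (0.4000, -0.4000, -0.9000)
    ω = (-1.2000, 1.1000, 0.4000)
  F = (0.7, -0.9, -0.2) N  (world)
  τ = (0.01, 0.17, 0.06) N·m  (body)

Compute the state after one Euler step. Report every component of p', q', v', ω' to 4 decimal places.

p + v·dt = (-0.3680, 2.8680, -2.0720)
v + (F/m)dt = (0.4140, -0.4180, -0.9040)
(τ − ω×Iω)/I = (0.4600, 0.6100, 1.5300)
ω' = ω + α·dt = (-1.1632, 1.1488, 0.5224)
2q̇ = q⊗(0,ω) = (0.3279106, -1.4285320, 0.7254440, -0.3681022)
updated quaternion q' = (0.8528, -0.1641, -0.4589, 0.1876)

p' = (-0.3680, 2.8680, -2.0720)
q' = (0.8528, -0.1641, -0.4589, 0.1876)
v' = (0.4140, -0.4180, -0.9040)
ω' = (-1.1632, 1.1488, 0.5224)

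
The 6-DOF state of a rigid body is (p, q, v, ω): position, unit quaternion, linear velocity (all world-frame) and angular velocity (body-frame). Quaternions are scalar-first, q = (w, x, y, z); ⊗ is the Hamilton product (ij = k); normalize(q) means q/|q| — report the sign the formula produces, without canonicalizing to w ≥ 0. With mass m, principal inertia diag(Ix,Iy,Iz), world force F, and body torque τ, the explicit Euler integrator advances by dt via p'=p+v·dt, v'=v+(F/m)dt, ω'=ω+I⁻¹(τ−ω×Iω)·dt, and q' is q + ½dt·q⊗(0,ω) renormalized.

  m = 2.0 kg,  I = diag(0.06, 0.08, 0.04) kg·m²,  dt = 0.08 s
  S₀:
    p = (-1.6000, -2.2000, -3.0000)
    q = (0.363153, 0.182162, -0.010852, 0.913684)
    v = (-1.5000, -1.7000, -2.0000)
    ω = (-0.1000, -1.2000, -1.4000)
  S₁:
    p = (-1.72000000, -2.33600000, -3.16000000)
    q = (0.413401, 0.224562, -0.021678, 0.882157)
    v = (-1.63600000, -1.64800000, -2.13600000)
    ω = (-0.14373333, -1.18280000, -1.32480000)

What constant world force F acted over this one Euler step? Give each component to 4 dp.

v₁ − v₀ = (-0.13600000, 0.05200000, -0.13600000)
F = m·Δv/dt = (-3.4000, 1.3000, -3.4000)

F = (-3.4000, 1.3000, -3.4000)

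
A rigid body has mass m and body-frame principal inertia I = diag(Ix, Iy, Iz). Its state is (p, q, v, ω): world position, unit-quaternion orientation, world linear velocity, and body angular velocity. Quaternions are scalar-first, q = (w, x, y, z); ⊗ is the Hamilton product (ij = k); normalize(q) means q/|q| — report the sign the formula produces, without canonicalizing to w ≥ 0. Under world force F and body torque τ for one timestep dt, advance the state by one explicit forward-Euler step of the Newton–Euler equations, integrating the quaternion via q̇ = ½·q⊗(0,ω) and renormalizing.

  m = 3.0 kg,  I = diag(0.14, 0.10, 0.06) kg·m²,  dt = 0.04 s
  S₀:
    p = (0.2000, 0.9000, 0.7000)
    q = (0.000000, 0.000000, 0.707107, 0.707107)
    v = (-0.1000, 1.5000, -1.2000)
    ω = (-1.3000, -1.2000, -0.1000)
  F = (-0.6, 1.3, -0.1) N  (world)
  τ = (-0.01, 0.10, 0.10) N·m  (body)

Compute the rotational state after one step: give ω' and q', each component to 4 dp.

precession coupling ω×(Iω) = (-0.0048, 0.0104, -0.0624)
angular accel α = (-0.0371, 0.8960, 2.7067)
ω + α·dt = (-1.3015, -1.1642, 0.0083)
q⊗(0,ω) = (0.9192391, 0.7778177, -0.9192391, 0.9192391)
updated quaternion q' = (0.0184, 0.0155, 0.6883, 0.7250)

ω' = (-1.3015, -1.1642, 0.0083)
q' = (0.0184, 0.0155, 0.6883, 0.7250)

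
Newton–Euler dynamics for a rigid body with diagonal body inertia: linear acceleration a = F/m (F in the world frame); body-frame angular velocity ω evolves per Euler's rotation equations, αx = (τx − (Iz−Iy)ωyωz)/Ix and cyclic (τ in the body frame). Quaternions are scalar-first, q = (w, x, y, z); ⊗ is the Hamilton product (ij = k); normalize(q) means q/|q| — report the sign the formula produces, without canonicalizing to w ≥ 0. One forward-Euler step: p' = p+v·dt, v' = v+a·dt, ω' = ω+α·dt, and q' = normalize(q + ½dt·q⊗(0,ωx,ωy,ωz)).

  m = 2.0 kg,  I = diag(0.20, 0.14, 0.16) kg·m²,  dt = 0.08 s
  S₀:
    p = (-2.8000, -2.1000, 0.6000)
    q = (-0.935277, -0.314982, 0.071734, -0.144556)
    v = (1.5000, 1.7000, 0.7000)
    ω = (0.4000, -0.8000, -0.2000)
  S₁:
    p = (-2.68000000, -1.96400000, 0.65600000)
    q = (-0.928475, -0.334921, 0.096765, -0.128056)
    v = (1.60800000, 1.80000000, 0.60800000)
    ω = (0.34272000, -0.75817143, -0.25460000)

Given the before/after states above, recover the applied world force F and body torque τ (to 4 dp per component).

v₁ − v₀ = (0.10800000, 0.10000000, -0.09200000)
applied force F = (2.7000, 2.5000, -2.3000)
rate change Δω = (-0.05728000, 0.04182857, -0.05460000)
gyro term ω₀×Iω₀ = (0.0032, -0.0032, 0.0192)
τ = I·(Δω/dt) + ω₀×(Iω₀) = (-0.1400, 0.0700, -0.0900)

F = (2.7000, 2.5000, -2.3000)
τ = (-0.1400, 0.0700, -0.0900)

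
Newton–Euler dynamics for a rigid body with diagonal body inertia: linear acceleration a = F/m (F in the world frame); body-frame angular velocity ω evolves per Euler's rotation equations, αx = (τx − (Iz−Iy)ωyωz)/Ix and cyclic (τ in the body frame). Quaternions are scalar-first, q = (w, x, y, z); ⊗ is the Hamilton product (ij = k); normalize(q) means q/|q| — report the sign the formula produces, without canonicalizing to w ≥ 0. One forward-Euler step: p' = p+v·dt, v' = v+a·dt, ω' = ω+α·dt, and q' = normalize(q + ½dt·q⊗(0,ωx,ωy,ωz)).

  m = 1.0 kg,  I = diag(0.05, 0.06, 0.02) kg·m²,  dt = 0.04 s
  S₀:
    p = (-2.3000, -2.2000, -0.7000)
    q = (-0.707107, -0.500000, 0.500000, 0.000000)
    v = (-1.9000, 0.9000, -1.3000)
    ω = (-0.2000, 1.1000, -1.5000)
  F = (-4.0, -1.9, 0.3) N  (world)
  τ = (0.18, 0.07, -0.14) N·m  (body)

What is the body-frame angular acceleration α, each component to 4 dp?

gyro term ω×Iω = (0.0660, 0.0090, -0.0022)
angular accel α = (2.2800, 1.0167, -6.8900)

α = (2.2800, 1.0167, -6.8900)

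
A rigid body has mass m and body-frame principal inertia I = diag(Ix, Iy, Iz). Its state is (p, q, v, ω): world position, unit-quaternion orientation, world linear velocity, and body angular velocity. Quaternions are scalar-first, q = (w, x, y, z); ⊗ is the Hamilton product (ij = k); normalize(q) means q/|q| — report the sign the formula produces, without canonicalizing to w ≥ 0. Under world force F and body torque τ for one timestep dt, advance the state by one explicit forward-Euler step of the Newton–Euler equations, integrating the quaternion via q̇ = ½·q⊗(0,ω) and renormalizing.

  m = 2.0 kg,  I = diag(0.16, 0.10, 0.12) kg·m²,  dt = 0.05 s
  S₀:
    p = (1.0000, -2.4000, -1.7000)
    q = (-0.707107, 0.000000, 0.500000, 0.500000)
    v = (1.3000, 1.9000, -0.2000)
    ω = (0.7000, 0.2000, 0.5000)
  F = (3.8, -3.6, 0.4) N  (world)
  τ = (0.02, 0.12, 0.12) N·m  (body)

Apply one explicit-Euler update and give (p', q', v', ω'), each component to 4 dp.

gyro term ω×Iω = (0.0020, 0.0140, -0.0084)
angular accel α = (0.1125, 1.0600, 1.0700)
new body rate ω' = (0.7056, 0.2530, 0.5535)
Hamilton product q⊗(0,ω) = (-0.3500000, -0.3449749, 0.2085786, -0.7035535)
updated quaternion q' = (-0.7157, -0.0086, 0.5051, 0.4823)
p + v·dt = (1.0650, -2.3050, -1.7100)
v' = v + a·dt = (1.3950, 1.8100, -0.1900)

p' = (1.0650, -2.3050, -1.7100)
q' = (-0.7157, -0.0086, 0.5051, 0.4823)
v' = (1.3950, 1.8100, -0.1900)
ω' = (0.7056, 0.2530, 0.5535)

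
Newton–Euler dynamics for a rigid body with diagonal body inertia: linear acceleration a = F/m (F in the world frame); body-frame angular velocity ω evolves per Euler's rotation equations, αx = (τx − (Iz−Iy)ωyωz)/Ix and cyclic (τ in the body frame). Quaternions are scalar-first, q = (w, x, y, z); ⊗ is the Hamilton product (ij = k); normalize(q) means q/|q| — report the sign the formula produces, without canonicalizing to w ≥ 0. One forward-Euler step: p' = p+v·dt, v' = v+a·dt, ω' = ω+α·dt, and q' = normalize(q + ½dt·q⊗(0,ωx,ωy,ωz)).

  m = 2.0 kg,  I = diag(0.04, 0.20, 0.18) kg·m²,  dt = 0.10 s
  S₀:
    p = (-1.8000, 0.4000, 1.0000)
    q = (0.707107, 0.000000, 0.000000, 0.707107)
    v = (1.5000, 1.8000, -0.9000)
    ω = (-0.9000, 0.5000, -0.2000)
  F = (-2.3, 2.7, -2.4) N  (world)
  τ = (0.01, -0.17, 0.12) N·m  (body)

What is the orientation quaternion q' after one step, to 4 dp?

q' = (0.7132, -0.0494, -0.0141, 0.6991)

q⊗(0,ω) = (0.1414214, -0.9899498, -0.2828428, -0.1414214)
updated quaternion q' = (0.7132, -0.0494, -0.0141, 0.6991)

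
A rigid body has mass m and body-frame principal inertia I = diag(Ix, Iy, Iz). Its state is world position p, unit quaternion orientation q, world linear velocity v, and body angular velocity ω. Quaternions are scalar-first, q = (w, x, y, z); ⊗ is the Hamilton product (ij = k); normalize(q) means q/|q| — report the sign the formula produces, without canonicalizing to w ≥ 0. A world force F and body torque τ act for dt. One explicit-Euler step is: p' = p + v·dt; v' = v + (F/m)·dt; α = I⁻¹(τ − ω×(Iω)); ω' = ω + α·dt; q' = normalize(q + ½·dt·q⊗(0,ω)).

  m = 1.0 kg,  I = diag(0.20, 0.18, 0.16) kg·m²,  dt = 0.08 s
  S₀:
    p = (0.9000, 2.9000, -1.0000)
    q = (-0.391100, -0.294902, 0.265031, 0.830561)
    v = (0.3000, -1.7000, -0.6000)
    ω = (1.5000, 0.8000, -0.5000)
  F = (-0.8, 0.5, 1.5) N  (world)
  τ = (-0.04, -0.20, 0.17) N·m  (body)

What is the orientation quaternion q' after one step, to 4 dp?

q⊗(0,ω) = (0.6456087, -1.3836143, 0.7855105, -0.4379181)
updated quaternion q' = (-0.3644, -0.3494, 0.2957, 0.8110)

q' = (-0.3644, -0.3494, 0.2957, 0.8110)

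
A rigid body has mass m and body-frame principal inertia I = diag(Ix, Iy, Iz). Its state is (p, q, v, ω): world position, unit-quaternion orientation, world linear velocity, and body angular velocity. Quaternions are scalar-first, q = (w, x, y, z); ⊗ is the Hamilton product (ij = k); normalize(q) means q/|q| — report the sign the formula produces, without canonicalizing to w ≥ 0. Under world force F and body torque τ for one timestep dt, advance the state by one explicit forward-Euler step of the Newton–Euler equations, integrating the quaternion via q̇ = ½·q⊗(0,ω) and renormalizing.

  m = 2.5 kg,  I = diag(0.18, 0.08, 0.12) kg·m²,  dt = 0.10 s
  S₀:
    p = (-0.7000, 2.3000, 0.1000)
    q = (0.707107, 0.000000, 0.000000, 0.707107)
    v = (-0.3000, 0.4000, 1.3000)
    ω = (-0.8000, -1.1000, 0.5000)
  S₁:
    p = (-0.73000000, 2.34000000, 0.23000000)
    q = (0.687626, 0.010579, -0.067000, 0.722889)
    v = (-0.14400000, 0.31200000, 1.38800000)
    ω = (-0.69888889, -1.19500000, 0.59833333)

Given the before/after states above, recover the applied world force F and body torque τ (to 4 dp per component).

F = (3.9000, -2.2000, 2.2000)
τ = (0.1600, -0.1000, 0.0300)

Δv = v₁−v₀ = (0.15600000, -0.08800000, 0.08800000)
applied force F = (3.9000, -2.2000, 2.2000)
ω₁ − ω₀ = (0.10111111, -0.09500000, 0.09833333)
precession coupling = (-0.0220, -0.0240, -0.0880)
τ = I·(Δω/dt) + ω₀×(Iω₀) = (0.1600, -0.1000, 0.0300)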